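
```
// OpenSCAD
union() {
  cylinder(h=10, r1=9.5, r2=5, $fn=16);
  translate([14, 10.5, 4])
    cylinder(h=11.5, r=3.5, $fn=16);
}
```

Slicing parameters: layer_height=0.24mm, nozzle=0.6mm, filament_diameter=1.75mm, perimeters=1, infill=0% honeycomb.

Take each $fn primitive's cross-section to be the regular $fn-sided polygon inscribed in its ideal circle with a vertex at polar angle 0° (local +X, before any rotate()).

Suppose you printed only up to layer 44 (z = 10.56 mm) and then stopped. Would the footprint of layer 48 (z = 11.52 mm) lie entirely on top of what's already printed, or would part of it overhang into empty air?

entirely on top

Compare the two slices. At z = 10.56: the cone is absent (z outside [0, 10]); the r=3.5 cylinder at (14, 10.5) contributes a regular 16-gon of circumradius 3.5 (area = (16/2)·3.500²·sin(360°/16) = 37.50 mm²); Combining (union): only the r=3.5 cylinder at (14, 10.5) is present, so the union is just that shape — area = 37.50 mm². At z = 11.52: the cone is not intersected at this z (z outside [0, 10]); the r=3.5 cylinder at (14, 10.5) gives a regular 16-gon of circumradius 3.5 (constant along its height) (area = (16/2)·3.500²·sin(360°/16) = 37.50 mm²); Taking the union: only the r=3.5 cylinder at (14, 10.5) is present, so the union is just that shape — area = 37.50 mm². Checking containment: the cross-section at z = 11.52 is a subset of the cross-section at z = 10.56.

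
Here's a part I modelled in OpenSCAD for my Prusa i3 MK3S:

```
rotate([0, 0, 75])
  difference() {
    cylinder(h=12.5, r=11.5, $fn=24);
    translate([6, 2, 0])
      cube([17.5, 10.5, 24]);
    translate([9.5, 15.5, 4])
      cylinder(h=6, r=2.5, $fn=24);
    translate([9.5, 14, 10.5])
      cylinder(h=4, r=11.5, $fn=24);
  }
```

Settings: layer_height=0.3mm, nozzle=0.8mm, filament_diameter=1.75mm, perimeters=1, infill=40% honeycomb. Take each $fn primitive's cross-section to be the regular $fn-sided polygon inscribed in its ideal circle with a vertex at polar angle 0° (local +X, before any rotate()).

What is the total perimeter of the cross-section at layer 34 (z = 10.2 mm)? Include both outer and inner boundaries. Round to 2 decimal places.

75.38 mm

At z = 10.2 mm: the r=11.5 cylinder contributes a regular 24-gon of circumradius 11.5 (perimeter = 2·24·11.500·sin(180°/24) = 72.05 mm); the 17.5×10.5 cube at (6, 2) contributes its full rectangle (perimeter 56.00 mm); the cylinder at (9.5, 15.5) does not reach this height (z outside [4, 10]); the cylinder at (9.5, 14) is not intersected at this z (z outside [10.5, 14.5]); Taking the first minus the rest: starting from the r=11.5 cylinder, the 17.5×10.5 cube at (6, 2) partially overlaps it — only the 26.62 mm² overlap (of its 183.75 mm²) is removed, clipping the outline — boundary = 75.38 mm; (rotated 75° about Z; rotation is an isometry so areas/perimeters/island counts are preserved). Overall, the cross-section is a single solid region. Total boundary length (outer) = 75.38 mm.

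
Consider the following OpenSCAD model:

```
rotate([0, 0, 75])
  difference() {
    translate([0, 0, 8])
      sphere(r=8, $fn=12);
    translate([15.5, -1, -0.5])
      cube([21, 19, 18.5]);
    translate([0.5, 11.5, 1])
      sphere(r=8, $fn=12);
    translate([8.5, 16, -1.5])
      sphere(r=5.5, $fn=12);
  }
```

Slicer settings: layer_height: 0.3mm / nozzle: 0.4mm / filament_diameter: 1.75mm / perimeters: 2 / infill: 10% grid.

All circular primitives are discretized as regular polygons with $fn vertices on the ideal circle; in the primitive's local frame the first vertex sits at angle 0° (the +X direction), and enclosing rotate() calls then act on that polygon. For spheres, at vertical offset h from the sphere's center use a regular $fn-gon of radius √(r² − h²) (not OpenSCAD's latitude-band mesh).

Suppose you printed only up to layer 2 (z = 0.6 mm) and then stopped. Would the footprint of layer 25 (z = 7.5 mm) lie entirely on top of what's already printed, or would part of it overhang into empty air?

part overhangs

Compare the two slices. At z = 0.6: the r=8 sphere slices to a regular 12-gon of circumradius 3.040 (√(r²−h²) with h=7.4 from center) (area = (12/2)·3.040²·sin(360°/12) = 27.72 mm²); the cube at (15.5, -1) is present — its section is the full 21×19 rectangle (area 399.00 mm²); the sphere at (0.5, 11.5): section is a regular 12-gon, circumradius = √(r²−h²) = √(8²−0.4²) = 7.990 (area = (12/2)·7.990²·sin(360°/12) = 191.52 mm²); the r=5.5 sphere at (8.5, 16) contributes a regular 12-gon of circumradius √(5.5²−2.1²) = 5.083 (area = (12/2)·5.083²·sin(360°/12) = 77.52 mm²); After the difference (first − rest): starting from the r=8 sphere (27.72 mm²), the 21×19 cube at (15.5, -1) misses the remaining region (no effect); the r=8 sphere at (0.5, 11.5) misses the remaining region (no effect); the r=5.5 sphere at (8.5, 16) misses the remaining region (no effect) — area = 27.72 mm²; (rotated 75° about Z; rotation is an isometry so areas/perimeters/island counts are preserved). At z = 7.5: the r=8 sphere contributes a regular 12-gon of circumradius √(8²−0.5²) = 7.984 (area = (12/2)·7.984²·sin(360°/12) = 191.25 mm²); the cube at (15.5, -1) (footprint 21×19) is included at this height (area 399.00 mm²); the r=8 sphere at (0.5, 11.5) slices to a regular 12-gon of circumradius 4.664 (√(r²−h²) with h=6.5 from center) (area = (12/2)·4.664²·sin(360°/12) = 65.25 mm²); the sphere at (8.5, 16) does not reach this height (|z−center|=9.000 > r=5.5); After the difference (first − rest): starting from the r=8 sphere (191.25 mm²), the 21×19 cube at (15.5, -1) misses the remaining region (no effect); the r=8 sphere at (0.5, 11.5) partially overlaps it — only the 2.43 mm² overlap (of its 65.25 mm²) is removed, clipping the outline — area = 188.82 mm²; (rotated 75° about Z; rotation is an isometry so areas/perimeters/island counts are preserved). Checking containment: at z = 7.5 the cross-section extends beyond the z = 0.6 cross-section by about 161.10 mm².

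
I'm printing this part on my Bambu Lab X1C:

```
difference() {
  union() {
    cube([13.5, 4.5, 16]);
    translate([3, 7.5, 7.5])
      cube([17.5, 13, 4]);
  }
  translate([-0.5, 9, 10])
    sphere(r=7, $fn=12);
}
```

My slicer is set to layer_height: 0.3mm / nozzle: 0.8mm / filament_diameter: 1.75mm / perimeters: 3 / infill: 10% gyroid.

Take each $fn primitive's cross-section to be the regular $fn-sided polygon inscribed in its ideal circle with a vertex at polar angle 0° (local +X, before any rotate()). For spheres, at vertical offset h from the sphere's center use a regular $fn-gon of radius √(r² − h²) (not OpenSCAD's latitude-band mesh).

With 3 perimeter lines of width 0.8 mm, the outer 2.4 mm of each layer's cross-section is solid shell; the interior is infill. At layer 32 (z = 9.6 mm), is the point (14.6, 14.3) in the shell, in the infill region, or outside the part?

At z = 9.6 mm: the cube is present — its section is the full 13.5×4.5 rectangle; the cube at (3, 7.5) is present — its section is the full 17.5×13 rectangle; Combining (union): the 2 present regions are separate (no shared area or edge), so areas and boundary lengths simply add and each stays a separate island — 2 connected regions; the r=7 sphere at (-0.5, 9) slices to a regular 12-gon of circumradius 6.989 (√(r²−h²) with h=0.4 from center); After the difference (first − rest): starting from that combined region, the r=7 sphere at (-0.5, 9) partially overlaps it — only the 25.80 mm² overlap (of its 146.52 mm²) is removed, clipping the outline — 2 connected regions. Overall, the cross-section has 2 separate islands. The nearest boundary edge runs (20.50, 20.50)→(20.50, 7.50); distance from the point to it = 5.90 mm. (Shell/infill is judged within the island containing the point — the largest one.) The point is inside the cross-section and 5.90 mm from the nearest boundary — more than the 2.4 mm shell width (3 × 0.8), so it's in the infill interior.

infill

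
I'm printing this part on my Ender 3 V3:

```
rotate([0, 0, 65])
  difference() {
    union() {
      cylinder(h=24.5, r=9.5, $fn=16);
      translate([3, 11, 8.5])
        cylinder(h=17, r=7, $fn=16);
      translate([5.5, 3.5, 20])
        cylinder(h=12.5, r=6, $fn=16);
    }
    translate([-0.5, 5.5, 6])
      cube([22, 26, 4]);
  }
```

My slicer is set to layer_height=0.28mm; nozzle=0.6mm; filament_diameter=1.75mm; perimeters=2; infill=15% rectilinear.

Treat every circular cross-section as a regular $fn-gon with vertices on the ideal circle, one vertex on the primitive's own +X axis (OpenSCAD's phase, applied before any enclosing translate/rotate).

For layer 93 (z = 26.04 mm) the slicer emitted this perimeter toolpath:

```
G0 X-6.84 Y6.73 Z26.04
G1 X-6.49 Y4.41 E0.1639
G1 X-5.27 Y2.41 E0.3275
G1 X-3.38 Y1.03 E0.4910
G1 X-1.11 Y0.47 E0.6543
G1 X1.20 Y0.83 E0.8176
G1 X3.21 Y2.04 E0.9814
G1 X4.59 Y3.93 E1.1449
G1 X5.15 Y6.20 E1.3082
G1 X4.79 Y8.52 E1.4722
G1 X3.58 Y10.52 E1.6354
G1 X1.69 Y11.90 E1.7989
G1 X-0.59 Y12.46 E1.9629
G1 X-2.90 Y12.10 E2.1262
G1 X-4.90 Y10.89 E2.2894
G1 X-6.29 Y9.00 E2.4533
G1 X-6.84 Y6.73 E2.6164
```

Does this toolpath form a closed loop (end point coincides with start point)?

Start point (G0): (-6.84, 6.73). End point (last G1): the path returns to the start — closed.

yes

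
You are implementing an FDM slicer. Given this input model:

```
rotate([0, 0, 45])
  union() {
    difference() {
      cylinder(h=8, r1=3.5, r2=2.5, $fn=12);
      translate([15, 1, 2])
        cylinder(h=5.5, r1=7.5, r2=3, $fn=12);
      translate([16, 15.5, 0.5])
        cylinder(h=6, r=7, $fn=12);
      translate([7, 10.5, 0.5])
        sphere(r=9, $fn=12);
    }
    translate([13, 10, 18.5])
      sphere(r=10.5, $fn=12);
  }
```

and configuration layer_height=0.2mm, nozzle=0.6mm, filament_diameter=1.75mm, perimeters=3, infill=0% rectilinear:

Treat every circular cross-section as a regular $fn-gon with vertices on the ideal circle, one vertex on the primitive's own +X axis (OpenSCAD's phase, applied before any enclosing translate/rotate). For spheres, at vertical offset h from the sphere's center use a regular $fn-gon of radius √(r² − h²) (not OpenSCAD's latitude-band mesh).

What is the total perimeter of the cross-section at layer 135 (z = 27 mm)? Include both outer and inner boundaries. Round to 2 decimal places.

38.29 mm

At z = 27 mm: the cone is absent (z outside [0, 8]); the cone at (15, 1) does not reach this height (z outside [2, 7.5]); the cylinder at (16, 15.5) does not reach this height (z outside [0.5, 6.5]); the sphere at (7, 10.5) is absent (|z−center|=26.500 > r=9); After the difference (first − rest): the first operand is absent here, so nothing remains; the r=10.5 sphere at (13, 10) contributes a regular 12-gon of circumradius √(10.5²−8.5²) = 6.164 (perimeter = 2·12·6.164·sin(180°/12) = 38.29 mm); Taking the union: only the r=10.5 sphere at (13, 10) is present, so the union is just that shape — boundary = 38.29 mm; (rotated 45° about Z; rotation is an isometry so areas/perimeters/island counts are preserved). Overall, the cross-section is a single solid region. Total boundary length (outer) = 38.29 mm.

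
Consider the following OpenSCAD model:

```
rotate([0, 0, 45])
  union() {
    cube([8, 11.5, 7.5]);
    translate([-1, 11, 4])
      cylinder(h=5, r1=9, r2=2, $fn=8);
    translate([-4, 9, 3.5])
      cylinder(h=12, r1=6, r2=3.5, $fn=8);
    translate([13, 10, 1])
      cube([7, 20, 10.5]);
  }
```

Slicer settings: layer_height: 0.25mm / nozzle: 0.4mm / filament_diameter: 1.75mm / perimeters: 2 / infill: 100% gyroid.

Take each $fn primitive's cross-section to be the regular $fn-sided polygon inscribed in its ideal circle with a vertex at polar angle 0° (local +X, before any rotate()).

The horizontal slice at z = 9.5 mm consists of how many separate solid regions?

2

At z = 9.5 mm: the cube is not intersected at this z (z outside [0, 7.5]); the cone at (-1, 11) is absent (z outside [4, 9]); the cone at (-4, 9) (r1=6→r2=3.5) has section circumradius 4.750 here — a regular 8-gon; the cube at (13, 10) is present — its section is the full 7×20 rectangle; Combining (union): the 2 present regions are separate (no shared area or edge), so areas and boundary lengths simply add and each stays a separate island — 2 connected regions; (whole slice rotated 45° about Z — lengths, areas and connectivity unchanged). The result has 2 disconnected regions.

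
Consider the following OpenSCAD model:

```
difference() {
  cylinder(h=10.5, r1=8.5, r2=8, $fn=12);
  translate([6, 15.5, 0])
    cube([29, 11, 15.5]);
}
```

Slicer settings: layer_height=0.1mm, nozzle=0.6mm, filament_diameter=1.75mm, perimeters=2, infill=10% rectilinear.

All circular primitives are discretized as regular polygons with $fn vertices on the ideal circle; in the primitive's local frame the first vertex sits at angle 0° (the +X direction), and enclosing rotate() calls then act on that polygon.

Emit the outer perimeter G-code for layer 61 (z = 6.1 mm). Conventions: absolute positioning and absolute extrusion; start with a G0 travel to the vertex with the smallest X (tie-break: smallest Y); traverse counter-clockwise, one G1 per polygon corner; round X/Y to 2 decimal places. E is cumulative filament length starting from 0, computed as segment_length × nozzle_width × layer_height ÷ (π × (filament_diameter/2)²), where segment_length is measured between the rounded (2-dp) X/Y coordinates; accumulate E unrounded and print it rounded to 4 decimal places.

At z = 6.1 mm: the cone: at t=0.581 of its height the radius interpolates to r₁+(r₂−r₁)t = 8.210, giving a regular 12-gon of that circumradius; the cube at (6, 15.5) (footprint 29×11) is included at this height; After the difference (first − rest): starting from the cone, the 29×11 cube at (6, 15.5) misses the remaining region (no effect) — 1 connected region. The outline is a single polygon with 12 vertices. Extrusion per mm of travel: 0.6 × 0.1 / (π × 0.875²) = 0.024945. Accumulating E over each segment gives final E = 1.2719.

G0 X-8.21 Y0.00 Z6.10
G1 X-7.11 Y-4.10 E0.1059
G1 X-4.10 Y-7.11 E0.2121
G1 X0.00 Y-8.21 E0.3180
G1 X4.10 Y-7.11 E0.4239
G1 X7.11 Y-4.10 E0.5300
G1 X8.21 Y0.00 E0.6359
G1 X7.11 Y4.10 E0.7418
G1 X4.10 Y7.11 E0.8480
G1 X0.00 Y8.21 E0.9539
G1 X-4.10 Y7.11 E1.0598
G1 X-7.11 Y4.10 E1.1660
G1 X-8.21 Y0.00 E1.2719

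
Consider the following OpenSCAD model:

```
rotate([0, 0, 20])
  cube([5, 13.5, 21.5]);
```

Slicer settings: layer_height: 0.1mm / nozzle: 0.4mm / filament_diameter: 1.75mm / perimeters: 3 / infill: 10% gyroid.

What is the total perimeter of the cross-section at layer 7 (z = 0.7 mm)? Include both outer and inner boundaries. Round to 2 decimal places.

37.00 mm

At z = 0.7 mm: the cube (footprint 5×13.5) is included at this height (perimeter 37.00 mm); (whole slice rotated 20° about Z — lengths, areas and connectivity unchanged). Overall, the cross-section is a single solid region. Total boundary length (outer) = 37.00 mm.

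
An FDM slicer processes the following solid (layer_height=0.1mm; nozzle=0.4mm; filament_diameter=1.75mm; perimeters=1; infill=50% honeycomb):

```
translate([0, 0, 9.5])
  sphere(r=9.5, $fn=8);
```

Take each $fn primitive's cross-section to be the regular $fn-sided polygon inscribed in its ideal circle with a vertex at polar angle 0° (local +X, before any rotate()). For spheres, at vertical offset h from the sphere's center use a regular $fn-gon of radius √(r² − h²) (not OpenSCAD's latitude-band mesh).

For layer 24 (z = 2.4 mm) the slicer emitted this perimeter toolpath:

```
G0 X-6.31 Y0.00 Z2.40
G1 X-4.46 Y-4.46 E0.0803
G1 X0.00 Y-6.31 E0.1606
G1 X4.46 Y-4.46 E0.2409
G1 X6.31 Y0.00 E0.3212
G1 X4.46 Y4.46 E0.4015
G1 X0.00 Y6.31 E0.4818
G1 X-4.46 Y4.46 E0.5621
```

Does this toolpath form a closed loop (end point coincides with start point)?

no

Start point (G0): (-6.31, 0.00). End point (last G1): the path does not return to the start — open.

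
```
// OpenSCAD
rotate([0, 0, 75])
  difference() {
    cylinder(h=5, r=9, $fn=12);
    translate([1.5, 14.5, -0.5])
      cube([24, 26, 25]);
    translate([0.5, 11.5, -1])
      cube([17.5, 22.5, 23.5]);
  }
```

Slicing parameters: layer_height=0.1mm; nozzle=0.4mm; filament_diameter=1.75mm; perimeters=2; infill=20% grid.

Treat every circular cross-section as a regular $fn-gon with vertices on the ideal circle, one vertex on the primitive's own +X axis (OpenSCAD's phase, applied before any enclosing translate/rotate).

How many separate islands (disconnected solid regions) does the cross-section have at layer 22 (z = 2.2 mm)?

1

At z = 2.2 mm: the cylinder: section is a regular 12-gon, circumradius r=9; the cube at (1.5, 14.5) is present — its section is the full 24×26 rectangle; the 17.5×22.5 cube at (0.5, 11.5) contributes its full rectangle; Subtracting the remaining from the first: starting from the r=9 cylinder, the 24×26 cube at (1.5, 14.5) misses the remaining region (no effect); the 17.5×22.5 cube at (0.5, 11.5) misses the remaining region (no effect) — 1 connected region; (whole slice rotated 75° about Z — lengths, areas and connectivity unchanged). Overall, the cross-section is a single solid region. Island count = 1.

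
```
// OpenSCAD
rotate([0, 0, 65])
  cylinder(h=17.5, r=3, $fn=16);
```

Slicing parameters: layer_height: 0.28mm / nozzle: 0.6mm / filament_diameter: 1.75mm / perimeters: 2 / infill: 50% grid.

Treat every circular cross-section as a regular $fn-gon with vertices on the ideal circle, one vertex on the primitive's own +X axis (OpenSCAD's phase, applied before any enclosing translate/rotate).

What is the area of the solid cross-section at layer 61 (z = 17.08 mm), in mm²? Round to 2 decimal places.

At z = 17.08 mm: the r=3 cylinder gives a regular 16-gon of circumradius 3 (constant along its height) (area = (16/2)·3.000²·sin(360°/16) = 27.55 mm²); (rotated 65° about Z; rotation is an isometry so areas/perimeters/island counts are preserved). Overall, the cross-section is a single solid region. Net area = 27.55 mm².

27.55 mm²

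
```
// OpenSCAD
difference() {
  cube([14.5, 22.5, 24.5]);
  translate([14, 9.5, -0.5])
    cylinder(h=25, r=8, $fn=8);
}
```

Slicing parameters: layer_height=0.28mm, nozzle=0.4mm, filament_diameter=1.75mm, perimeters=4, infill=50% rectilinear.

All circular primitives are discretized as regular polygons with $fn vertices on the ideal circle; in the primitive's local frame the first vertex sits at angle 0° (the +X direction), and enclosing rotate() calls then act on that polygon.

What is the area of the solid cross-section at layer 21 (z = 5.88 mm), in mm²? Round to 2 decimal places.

227.84 mm²

At z = 5.88 mm: the 14.5×22.5 cube contributes its full rectangle (area 326.25 mm²); the r=8 cylinder at (14, 9.5) contributes a regular 8-gon of circumradius 8 (area = (8/2)·8.000²·sin(360°/8) = 181.02 mm²); Subtracting the remaining from the first: starting from the 14.5×22.5 cube (326.25 mm²), the r=8 cylinder at (14, 9.5) partially overlaps it — only the 98.41 mm² overlap (of its 181.02 mm²) is removed, clipping the outline — area = 227.84 mm². Overall, the cross-section is a single solid region. Net area = 227.84 mm².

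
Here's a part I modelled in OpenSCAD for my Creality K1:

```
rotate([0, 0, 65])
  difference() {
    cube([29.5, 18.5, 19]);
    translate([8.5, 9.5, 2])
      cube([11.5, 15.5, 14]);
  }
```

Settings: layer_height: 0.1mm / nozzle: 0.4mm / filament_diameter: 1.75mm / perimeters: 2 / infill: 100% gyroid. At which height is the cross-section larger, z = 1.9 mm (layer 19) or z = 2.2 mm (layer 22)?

Layer 19 (z = 1.9): the cube is present — its section is the full 29.5×18.5 rectangle (area 545.75 mm²); the cube at (8.5, 9.5) is absent (z outside [2, 16]); Subtracting the remaining from the first: none of the subtracted shapes is present at this height, so the 29.5×18.5 cube is unchanged — area = 545.75 mm²; (rotated 65° about Z; rotation is an isometry so areas/perimeters/island counts are preserved). So its area = 545.75 mm². Layer 22 (z = 2.2): the cube is present — its section is the full 29.5×18.5 rectangle (area 545.75 mm²); the cube at (8.5, 9.5) (footprint 11.5×15.5) is included at this height (area 178.25 mm²); After the difference (first − rest): starting from the 29.5×18.5 cube (545.75 mm²), the 11.5×15.5 cube at (8.5, 9.5) partially overlaps it — only the 103.50 mm² overlap (of its 178.25 mm²) is removed, clipping the outline — area = 442.25 mm²; (whole slice rotated 65° about Z — lengths, areas and connectivity unchanged). So its area = 442.25 mm². Layer 19 is larger (545.75 vs 442.25 mm²).

layer 19 (z = 1.9 mm)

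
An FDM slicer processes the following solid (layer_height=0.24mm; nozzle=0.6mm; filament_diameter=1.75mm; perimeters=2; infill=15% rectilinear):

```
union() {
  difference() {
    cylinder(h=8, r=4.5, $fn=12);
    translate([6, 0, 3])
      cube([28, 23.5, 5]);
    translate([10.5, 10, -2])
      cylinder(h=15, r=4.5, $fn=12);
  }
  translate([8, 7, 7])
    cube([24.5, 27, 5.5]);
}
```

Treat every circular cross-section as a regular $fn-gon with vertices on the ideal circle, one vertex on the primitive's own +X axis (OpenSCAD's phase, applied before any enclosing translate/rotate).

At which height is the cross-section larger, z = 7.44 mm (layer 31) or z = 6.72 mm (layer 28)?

Layer 31 (z = 7.44): the r=4.5 cylinder gives a regular 12-gon of circumradius 4.5 (constant along its height) (area = (12/2)·4.500²·sin(360°/12) = 60.75 mm²); the 28×23.5 cube at (6, 0) contributes its full rectangle (area 658.00 mm²); the cylinder at (10.5, 10): section is a regular 12-gon, circumradius r=4.5 (area = (12/2)·4.500²·sin(360°/12) = 60.75 mm²); After the difference (first − rest): starting from the r=4.5 cylinder (60.75 mm²), the 28×23.5 cube at (6, 0) misses the remaining region (no effect); the r=4.5 cylinder at (10.5, 10) misses the remaining region (no effect) — area = 60.75 mm²; the cube at (8, 7) (footprint 24.5×27) is included at this height (area 661.50 mm²); Combining (union): the 2 present regions are separate (no shared area or edge), so areas and boundary lengths simply add and each stays a separate island — area = 722.25 mm². So its area = 722.25 mm². Layer 28 (z = 6.72): the cylinder: section is a regular 12-gon, circumradius r=4.5 (area = (12/2)·4.500²·sin(360°/12) = 60.75 mm²); the cube at (6, 0) is present — its section is the full 28×23.5 rectangle (area 658.00 mm²); the r=4.5 cylinder at (10.5, 10) gives a regular 12-gon of circumradius 4.5 (constant along its height) (area = (12/2)·4.500²·sin(360°/12) = 60.75 mm²); After the difference (first − rest): starting from the r=4.5 cylinder (60.75 mm²), the 28×23.5 cube at (6, 0) misses the remaining region (no effect); the r=4.5 cylinder at (10.5, 10) misses the remaining region (no effect) — area = 60.75 mm²; the cube at (8, 7) is absent (z outside [7, 12.5]); Merging all regions: only the result so far is present, so the union is just that shape — area = 60.75 mm². So its area = 60.75 mm². Layer 31 is larger (722.25 vs 60.75 mm²).

layer 31 (z = 7.44 mm)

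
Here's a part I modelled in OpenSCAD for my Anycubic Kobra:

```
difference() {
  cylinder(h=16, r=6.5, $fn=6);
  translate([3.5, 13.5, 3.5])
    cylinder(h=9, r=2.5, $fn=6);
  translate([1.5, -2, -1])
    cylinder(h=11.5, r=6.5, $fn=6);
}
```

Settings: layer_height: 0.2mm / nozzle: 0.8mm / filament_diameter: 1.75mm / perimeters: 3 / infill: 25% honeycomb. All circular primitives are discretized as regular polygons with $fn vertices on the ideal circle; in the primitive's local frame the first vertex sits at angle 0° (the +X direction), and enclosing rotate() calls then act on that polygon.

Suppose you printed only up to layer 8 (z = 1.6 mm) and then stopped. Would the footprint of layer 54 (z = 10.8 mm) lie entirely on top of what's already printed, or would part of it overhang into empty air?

Compare the two slices. At z = 1.6: the r=6.5 cylinder contributes a regular 6-gon of circumradius 6.5 (area = (6/2)·6.500²·sin(360°/6) = 109.77 mm²); the cylinder at (3.5, 13.5) is absent (z outside [3.5, 12.5]); the r=6.5 cylinder at (1.5, -2) contributes a regular 6-gon of circumradius 6.5 (area = (6/2)·6.500²·sin(360°/6) = 109.77 mm²); Subtracting the remaining from the first: starting from the r=6.5 cylinder (109.77 mm²), the r=6.5 cylinder at (1.5, -2) partially overlaps it — only the 80.57 mm² overlap (of its 109.77 mm²) is removed, clipping the outline — area = 29.20 mm². At z = 10.8: the r=6.5 cylinder gives a regular 6-gon of circumradius 6.5 (constant along its height) (area = (6/2)·6.500²·sin(360°/6) = 109.77 mm²); the cylinder at (3.5, 13.5): section is a regular 6-gon, circumradius r=2.5 (area = (6/2)·2.500²·sin(360°/6) = 16.24 mm²); the cylinder at (1.5, -2) is not intersected at this z (z outside [-1, 10.5]); Subtracting the remaining from the first: starting from the r=6.5 cylinder (109.77 mm²), the r=2.5 cylinder at (3.5, 13.5) misses the remaining region (no effect) — area = 109.77 mm². Checking containment: at z = 10.8 the cross-section extends beyond the z = 1.6 cross-section by about 80.57 mm².

part overhangs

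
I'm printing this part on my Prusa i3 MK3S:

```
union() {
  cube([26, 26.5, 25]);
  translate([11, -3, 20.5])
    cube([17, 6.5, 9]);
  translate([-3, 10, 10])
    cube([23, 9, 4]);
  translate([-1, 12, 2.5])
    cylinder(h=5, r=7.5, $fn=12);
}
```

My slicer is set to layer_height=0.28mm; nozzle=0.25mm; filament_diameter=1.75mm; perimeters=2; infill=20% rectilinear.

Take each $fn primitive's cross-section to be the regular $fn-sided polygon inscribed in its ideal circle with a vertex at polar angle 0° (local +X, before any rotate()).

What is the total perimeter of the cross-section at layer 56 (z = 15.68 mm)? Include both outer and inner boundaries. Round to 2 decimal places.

At z = 15.68 mm: the cube is present — its section is the full 26×26.5 rectangle (perimeter 105.00 mm); the cube at (11, -3) is not intersected at this z (z outside [20.5, 29.5]); the cube at (-3, 10) does not reach this height (z outside [10, 14]); the cylinder at (-1, 12) does not reach this height (z outside [2.5, 7.5]); Merging all regions: only the 26×26.5 cube is present, so the union is just that shape — boundary = 105.00 mm. Overall, the cross-section is a single solid region. Total boundary length (outer) = 105.00 mm.

105.00 mm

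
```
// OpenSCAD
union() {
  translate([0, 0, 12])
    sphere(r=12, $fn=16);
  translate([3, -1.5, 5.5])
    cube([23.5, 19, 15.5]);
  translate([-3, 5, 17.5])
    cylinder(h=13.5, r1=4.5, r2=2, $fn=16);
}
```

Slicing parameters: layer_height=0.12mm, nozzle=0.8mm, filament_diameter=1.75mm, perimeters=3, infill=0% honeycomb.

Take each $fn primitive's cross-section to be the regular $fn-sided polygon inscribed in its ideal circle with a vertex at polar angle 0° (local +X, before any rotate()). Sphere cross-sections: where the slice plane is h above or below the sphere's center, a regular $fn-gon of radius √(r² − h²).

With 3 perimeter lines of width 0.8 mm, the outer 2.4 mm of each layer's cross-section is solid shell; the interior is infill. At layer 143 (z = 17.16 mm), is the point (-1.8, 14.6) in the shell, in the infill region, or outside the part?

At z = 17.16 mm: the r=12 sphere contributes a regular 16-gon of circumradius √(12²−5.16²) = 10.834; the cube at (3, -1.5) is present — its section is the full 23.5×19 rectangle; the cone at (-3, 5) is absent (z outside [17.5, 31]); Combining (union): the regions partially overlap (shared area 69.75 mm²), so overlapping operands fuse into one piece — 1 connected region. Overall, the cross-section is a single solid region. The nearest boundary edge runs (-4.15, 10.01)→(0.00, 10.83); distance from the point to it = 4.04 mm. The point is not inside any of the regions above, so it lies outside the cross-section (4.04 mm from the nearest boundary).

outside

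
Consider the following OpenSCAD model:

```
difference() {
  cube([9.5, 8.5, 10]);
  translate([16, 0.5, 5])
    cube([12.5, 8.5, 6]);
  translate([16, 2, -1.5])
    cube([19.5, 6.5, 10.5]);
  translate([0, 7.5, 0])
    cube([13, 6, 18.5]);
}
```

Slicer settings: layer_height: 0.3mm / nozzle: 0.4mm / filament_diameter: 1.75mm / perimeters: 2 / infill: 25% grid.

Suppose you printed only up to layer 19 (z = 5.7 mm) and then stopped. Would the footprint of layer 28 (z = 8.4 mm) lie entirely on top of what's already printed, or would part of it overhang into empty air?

entirely on top

Compare the two slices. At z = 5.7: the cube (footprint 9.5×8.5) is included at this height (area 80.75 mm²); the 12.5×8.5 cube at (16, 0.5) contributes its full rectangle (area 106.25 mm²); the cube at (16, 2) (footprint 19.5×6.5) is included at this height (area 126.75 mm²); the 13×6 cube at (0, 7.5) contributes its full rectangle (area 78.00 mm²); After the difference (first − rest): starting from the 9.5×8.5 cube (80.75 mm²), the 12.5×8.5 cube at (16, 0.5) misses the remaining region (no effect); the 19.5×6.5 cube at (16, 2) misses the remaining region (no effect); the 13×6 cube at (0, 7.5) partially overlaps it — only the 9.50 mm² overlap (of its 78.00 mm²) is removed, clipping the outline — area = 71.25 mm². At z = 8.4: the cube (footprint 9.5×8.5) is included at this height (area 80.75 mm²); the cube at (16, 0.5) is present — its section is the full 12.5×8.5 rectangle (area 106.25 mm²); the cube at (16, 2) (footprint 19.5×6.5) is included at this height (area 126.75 mm²); the cube at (0, 7.5) (footprint 13×6) is included at this height (area 78.00 mm²); Taking the first minus the rest: starting from the 9.5×8.5 cube (80.75 mm²), the 12.5×8.5 cube at (16, 0.5) misses the remaining region (no effect); the 19.5×6.5 cube at (16, 2) misses the remaining region (no effect); the 13×6 cube at (0, 7.5) partially overlaps it — only the 9.50 mm² overlap (of its 78.00 mm²) is removed, clipping the outline — area = 71.25 mm². Checking containment: the cross-section at z = 8.4 is a subset of the cross-section at z = 5.7.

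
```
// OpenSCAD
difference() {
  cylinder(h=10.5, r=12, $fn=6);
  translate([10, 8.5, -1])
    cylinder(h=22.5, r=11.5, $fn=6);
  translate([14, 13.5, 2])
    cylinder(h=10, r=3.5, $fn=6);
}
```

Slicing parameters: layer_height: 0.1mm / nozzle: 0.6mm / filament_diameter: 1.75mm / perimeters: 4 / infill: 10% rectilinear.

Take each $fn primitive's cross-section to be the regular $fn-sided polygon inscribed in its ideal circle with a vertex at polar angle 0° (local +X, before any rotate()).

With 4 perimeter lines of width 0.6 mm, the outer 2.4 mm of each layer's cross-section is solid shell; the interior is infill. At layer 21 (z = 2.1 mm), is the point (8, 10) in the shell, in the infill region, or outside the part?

At z = 2.1 mm: the r=12 cylinder gives a regular 6-gon of circumradius 12 (constant along its height); the r=11.5 cylinder at (10, 8.5) contributes a regular 6-gon of circumradius 11.5; the r=3.5 cylinder at (14, 13.5) contributes a regular 6-gon of circumradius 3.5; Taking the first minus the rest: starting from the r=12 cylinder, the r=11.5 cylinder at (10, 8.5) partially overlaps it — only the 98.54 mm² overlap (of its 343.60 mm²) is removed, clipping the outline; the r=3.5 cylinder at (14, 13.5) misses the remaining region (no effect) — 1 connected region. Overall, the cross-section is a single solid region. The nearest boundary edge runs (-0.41, 10.39)→(-1.50, 8.50); distance from the point to it = 8.42 mm. The point is not inside any of the regions above, so it lies outside the cross-section (8.42 mm from the nearest boundary).

outside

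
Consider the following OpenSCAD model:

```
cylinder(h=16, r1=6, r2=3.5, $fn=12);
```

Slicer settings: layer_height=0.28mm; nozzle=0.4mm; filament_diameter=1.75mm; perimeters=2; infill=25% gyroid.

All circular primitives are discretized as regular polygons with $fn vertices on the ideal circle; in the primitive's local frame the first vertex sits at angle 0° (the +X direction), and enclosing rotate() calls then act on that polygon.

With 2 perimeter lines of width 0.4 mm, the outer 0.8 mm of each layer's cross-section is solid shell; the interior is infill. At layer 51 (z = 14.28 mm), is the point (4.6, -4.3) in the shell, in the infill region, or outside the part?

outside

At z = 14.28 mm: the cone contributes a regular 12-gon of circumradius 3.769 (interpolated between r1=6 and r2=3.5 at t=0.892). Overall, the cross-section is a single solid region. The nearest boundary edge runs (1.88, -3.26)→(3.26, -1.88); distance from the point to it = 2.65 mm. The point is not inside any of the regions above, so it lies outside the cross-section (2.65 mm from the nearest boundary).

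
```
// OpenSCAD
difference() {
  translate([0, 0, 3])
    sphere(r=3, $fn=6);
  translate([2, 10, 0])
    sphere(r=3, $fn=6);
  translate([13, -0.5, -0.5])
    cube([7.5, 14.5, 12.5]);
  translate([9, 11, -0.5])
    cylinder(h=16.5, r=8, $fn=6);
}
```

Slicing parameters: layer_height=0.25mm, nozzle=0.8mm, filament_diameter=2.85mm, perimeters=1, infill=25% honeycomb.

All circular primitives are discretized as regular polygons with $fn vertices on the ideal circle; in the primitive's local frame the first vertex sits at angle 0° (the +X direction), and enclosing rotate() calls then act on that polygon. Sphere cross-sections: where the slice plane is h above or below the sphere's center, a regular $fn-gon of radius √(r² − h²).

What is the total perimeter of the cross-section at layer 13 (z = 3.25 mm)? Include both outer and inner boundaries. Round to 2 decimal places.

17.94 mm

At z = 3.25 mm: the sphere: section is a regular 6-gon, circumradius = √(r²−h²) = √(3²−0.25²) = 2.990 (perimeter = 2·6·2.990·sin(180°/6) = 17.94 mm); the sphere at (2, 10) is not intersected at this z (|z−center|=3.250 > r=3); the 7.5×14.5 cube at (13, -0.5) contributes its full rectangle (perimeter 44.00 mm); the r=8 cylinder at (9, 11) contributes a regular 6-gon of circumradius 8 (perimeter = 2·6·8.000·sin(180°/6) = 48.00 mm); Subtracting the remaining from the first: starting from the r=3 sphere, the 7.5×14.5 cube at (13, -0.5) misses the remaining region (no effect); the r=8 cylinder at (9, 11) misses the remaining region (no effect) — boundary = 17.94 mm. Overall, the cross-section is a single solid region. Total boundary length (outer) = 17.94 mm.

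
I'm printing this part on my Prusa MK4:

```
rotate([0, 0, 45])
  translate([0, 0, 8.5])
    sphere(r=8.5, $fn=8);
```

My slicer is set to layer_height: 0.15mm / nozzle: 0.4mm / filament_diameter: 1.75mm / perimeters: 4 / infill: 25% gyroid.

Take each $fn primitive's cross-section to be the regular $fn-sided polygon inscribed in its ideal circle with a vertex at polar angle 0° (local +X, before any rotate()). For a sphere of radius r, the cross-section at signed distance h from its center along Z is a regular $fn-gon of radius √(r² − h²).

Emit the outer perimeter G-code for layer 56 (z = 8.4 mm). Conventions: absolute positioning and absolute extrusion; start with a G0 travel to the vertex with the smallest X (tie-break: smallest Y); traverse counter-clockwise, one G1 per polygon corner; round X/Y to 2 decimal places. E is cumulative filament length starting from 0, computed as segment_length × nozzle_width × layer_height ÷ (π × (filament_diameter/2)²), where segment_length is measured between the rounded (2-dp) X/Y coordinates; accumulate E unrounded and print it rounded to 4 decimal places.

At z = 8.4 mm: the r=8.5 sphere contributes a regular 8-gon of circumradius √(8.5²−0.1²) = 8.499; (whole slice rotated 45° about Z — lengths, areas and connectivity unchanged). The outline is a single polygon with 8 vertices. Extrusion per mm of travel: 0.4 × 0.15 / (π × 0.875²) = 0.024945. Accumulating E over each segment gives final E = 1.2982.

G0 X-8.50 Y0.00 Z8.40
G1 X-6.01 Y-6.01 E0.1623
G1 X0.00 Y-8.50 E0.3246
G1 X6.01 Y-6.01 E0.4868
G1 X8.50 Y0.00 E0.6491
G1 X6.01 Y6.01 E0.8114
G1 X0.00 Y8.50 E0.9737
G1 X-6.01 Y6.01 E1.1359
G1 X-8.50 Y0.00 E1.2982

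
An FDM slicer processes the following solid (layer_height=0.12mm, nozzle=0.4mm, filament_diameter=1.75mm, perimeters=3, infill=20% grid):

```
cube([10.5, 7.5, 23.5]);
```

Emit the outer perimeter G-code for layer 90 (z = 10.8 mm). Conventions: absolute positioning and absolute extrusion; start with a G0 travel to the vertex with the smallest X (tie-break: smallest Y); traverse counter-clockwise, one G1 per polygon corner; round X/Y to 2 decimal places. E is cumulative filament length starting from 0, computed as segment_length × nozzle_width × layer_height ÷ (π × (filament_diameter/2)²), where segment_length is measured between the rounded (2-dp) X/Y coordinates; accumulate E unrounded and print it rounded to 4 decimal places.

At z = 10.8 mm: the cube (footprint 10.5×7.5) is included at this height. The outline is a single polygon with 4 vertices. Extrusion per mm of travel: 0.4 × 0.12 / (π × 0.875²) = 0.019956. Accumulating E over each segment gives final E = 0.7184.

G0 X0.00 Y0.00 Z10.80
G1 X10.50 Y0.00 E0.2095
G1 X10.50 Y7.50 E0.3592
G1 X0.00 Y7.50 E0.5687
G1 X0.00 Y0.00 E0.7184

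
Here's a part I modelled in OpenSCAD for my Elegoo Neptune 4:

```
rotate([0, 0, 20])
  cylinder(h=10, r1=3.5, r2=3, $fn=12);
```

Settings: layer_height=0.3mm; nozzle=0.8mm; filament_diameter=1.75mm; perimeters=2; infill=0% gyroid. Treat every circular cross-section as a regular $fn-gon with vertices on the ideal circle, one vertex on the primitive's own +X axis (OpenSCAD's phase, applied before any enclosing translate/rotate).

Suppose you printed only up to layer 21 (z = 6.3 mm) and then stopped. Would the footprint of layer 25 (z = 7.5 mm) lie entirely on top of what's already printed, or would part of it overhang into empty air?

Compare the two slices. At z = 6.3: the cone: at t=0.630 of its height the radius interpolates to r₁+(r₂−r₁)t = 3.185, giving a regular 12-gon of that circumradius (area = (12/2)·3.185²·sin(360°/12) = 30.43 mm²); (rotated 20° about Z; rotation is an isometry so areas/perimeters/island counts are preserved). At z = 7.5: the cone contributes a regular 12-gon of circumradius 3.125 (interpolated between r1=3.5 and r2=3 at t=0.750) (area = (12/2)·3.125²·sin(360°/12) = 29.30 mm²); (whole slice rotated 20° about Z — lengths, areas and connectivity unchanged). Checking containment: the cross-section at z = 7.5 is a subset of the cross-section at z = 6.3.

entirely on top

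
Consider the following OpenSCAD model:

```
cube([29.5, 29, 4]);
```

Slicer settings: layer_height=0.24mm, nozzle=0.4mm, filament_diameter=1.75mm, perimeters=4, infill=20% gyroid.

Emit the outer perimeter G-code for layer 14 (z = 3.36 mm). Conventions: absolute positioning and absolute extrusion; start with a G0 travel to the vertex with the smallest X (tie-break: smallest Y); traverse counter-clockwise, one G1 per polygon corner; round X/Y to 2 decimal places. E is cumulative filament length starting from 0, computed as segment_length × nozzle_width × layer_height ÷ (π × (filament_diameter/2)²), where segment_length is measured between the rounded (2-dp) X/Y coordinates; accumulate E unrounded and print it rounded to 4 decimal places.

At z = 3.36 mm: the cube is present — its section is the full 29.5×29 rectangle. The outline is a single polygon with 4 vertices. Extrusion per mm of travel: 0.4 × 0.24 / (π × 0.875²) = 0.039912. Accumulating E over each segment gives final E = 4.6697.

G0 X0.00 Y0.00 Z3.36
G1 X29.50 Y0.00 E1.1774
G1 X29.50 Y29.00 E2.3349
G1 X0.00 Y29.00 E3.5123
G1 X0.00 Y0.00 E4.6697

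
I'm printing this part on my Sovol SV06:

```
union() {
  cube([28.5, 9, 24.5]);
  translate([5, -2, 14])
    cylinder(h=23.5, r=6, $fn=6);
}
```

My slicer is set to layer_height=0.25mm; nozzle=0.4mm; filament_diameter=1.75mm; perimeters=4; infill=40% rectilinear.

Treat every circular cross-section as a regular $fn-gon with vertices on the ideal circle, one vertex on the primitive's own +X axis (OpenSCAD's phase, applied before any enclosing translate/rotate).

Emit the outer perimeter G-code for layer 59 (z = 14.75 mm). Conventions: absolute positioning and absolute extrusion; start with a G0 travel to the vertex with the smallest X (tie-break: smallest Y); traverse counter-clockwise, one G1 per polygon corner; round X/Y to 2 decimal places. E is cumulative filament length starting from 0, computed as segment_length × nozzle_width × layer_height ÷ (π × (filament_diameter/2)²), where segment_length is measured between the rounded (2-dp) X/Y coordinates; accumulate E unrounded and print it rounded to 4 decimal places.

At z = 14.75 mm: the cube (footprint 28.5×9) is included at this height; the cylinder at (5, -2): section is a regular 6-gon, circumradius r=6; Merging all regions: the regions partially overlap (shared area 25.07 mm²), so overlapping operands fuse into one piece — 1 connected region. The outline is a single polygon with 10 vertices. Extrusion per mm of travel: 0.4 × 0.25 / (π × 0.875²) = 0.041575. Accumulating E over each segment gives final E = 3.6553.

G0 X-1.00 Y-2.00 Z14.75
G1 X2.00 Y-7.20 E0.2496
G1 X8.00 Y-7.20 E0.4990
G1 X11.00 Y-2.00 E0.7486
G1 X9.85 Y0.00 E0.8445
G1 X28.50 Y0.00 E1.6199
G1 X28.50 Y9.00 E1.9941
G1 X0.00 Y9.00 E3.1790
G1 X0.00 Y0.00 E3.5532
G1 X0.15 Y0.00 E3.5594
G1 X-1.00 Y-2.00 E3.6553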